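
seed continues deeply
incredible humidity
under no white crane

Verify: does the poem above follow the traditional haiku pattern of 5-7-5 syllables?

No

Line 1: seed (1), continues (3), deeply (2) → 6 (expected 5)
Line 2: incredible (4), humidity (4) → 8 (expected 7)
Line 3: under (2), no (1), white (1), crane (1) → 5 ✓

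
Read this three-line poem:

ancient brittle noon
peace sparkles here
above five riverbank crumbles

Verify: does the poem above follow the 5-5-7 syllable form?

No

Line 1: ancient(2) + brittle(2) + noon(1) = 5 ✓
Line 2: peace(1) + sparkles(2) + here(1) = 4 (expected 5)
Line 3: above(2) + five(1) + riverbank(3) + crumbles(2) = 8 (expected 7)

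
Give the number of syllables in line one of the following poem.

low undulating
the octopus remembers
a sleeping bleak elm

Line one: low (1), undulating (4) → 5

5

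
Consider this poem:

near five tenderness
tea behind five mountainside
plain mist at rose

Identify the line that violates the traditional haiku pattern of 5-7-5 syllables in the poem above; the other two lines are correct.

Line 3

Line 1: near(1) + five(1) + tenderness(3) = 5 ✓
Line 2: tea(1) + behind(2) + five(1) + mountainside(3) = 7 ✓
Line 3: plain(1) + mist(1) + at(1) + rose(1) = 4 (expected 5)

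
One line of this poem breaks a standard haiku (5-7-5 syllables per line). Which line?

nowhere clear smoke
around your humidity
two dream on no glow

Line 1

Line 1: nowhere (2), clear (1), smoke (1) → 4 (expected 5)
Line 2: around (2), your (1), humidity (4) → 7 ✓
Line 3: two (1), dream (1), on (1), no (1), glow (1) → 5 ✓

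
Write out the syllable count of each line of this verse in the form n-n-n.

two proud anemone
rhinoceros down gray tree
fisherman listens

Line 1: "two proud anemone": 1+1+4 = 6
Line 2: "rhinoceros down gray tree": 4+1+1+1 = 7
Line 3: "fisherman listens": 3+2 = 5

6-7-5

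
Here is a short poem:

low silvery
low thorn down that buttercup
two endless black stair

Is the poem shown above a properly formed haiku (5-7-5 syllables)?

Line 1: low (1), silvery (3) → 4 (expected 5)
Line 2: low (1), thorn (1), down (1), that (1), buttercup (3) → 7 ✓
Line 3: two (1), endless (2), black (1), stair (1) → 5 ✓

No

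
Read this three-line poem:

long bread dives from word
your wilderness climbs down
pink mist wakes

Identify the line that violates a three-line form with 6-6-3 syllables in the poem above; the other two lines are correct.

Line 1

Line 1: long(1) + bread(1) + dives(1) + from(1) + word(1) = 5 (expected 6)
Line 2: your(1) + wilderness(3) + climbs(1) + down(1) = 6 ✓
Line 3: pink(1) + mist(1) + wakes(1) = 3 ✓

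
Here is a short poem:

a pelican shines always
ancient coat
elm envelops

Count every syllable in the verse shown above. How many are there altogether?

14

Line 1: a (1), pelican (3), shines (1), always (2) → 7
Line 2: ancient (2), coat (1) → 3
Line 3: elm (1), envelops (3) → 4
Total: 7 + 3 + 4 = 14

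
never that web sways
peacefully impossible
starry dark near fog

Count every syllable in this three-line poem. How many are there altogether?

Line 1: never (2), that (1), web (1), sways (1) → 5
Line 2: peacefully (3), impossible (4) → 7
Line 3: starry (2), dark (1), near (1), fog (1) → 5
Total: 5 + 7 + 5 = 17

17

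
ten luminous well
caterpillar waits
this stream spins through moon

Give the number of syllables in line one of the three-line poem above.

Line one: "ten luminous well": 1+3+1 = 5

5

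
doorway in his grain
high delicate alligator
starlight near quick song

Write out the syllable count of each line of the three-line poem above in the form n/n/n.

5/8/5

Line 1: doorway (2), in (1), his (1), grain (1) → 5
Line 2: high (1), delicate (3), alligator (4) → 8
Line 3: starlight (2), near (1), quick (1), song (1) → 5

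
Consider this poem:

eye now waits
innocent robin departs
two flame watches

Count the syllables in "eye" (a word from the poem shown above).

1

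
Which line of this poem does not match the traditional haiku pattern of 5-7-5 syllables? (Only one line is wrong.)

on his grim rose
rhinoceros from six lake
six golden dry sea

Line 1: on(1) + his(1) + grim(1) + rose(1) = 4 (expected 5)
Line 2: rhinoceros(4) + from(1) + six(1) + lake(1) = 7 ✓
Line 3: six(1) + golden(2) + dry(1) + sea(1) = 5 ✓

Line 1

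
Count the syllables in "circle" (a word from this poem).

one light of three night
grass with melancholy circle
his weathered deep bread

"circle" has 2 syllables.

2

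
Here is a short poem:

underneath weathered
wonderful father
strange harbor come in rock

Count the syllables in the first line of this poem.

The first line: underneath (3), weathered (2) → 5

5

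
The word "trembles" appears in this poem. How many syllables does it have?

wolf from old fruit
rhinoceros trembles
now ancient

2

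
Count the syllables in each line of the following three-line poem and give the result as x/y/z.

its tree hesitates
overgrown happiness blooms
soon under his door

Line 1: its(1) + tree(1) + hesitates(3) = 5
Line 2: overgrown(3) + happiness(3) + blooms(1) = 7
Line 3: soon(1) + under(2) + his(1) + door(1) = 5

5/7/5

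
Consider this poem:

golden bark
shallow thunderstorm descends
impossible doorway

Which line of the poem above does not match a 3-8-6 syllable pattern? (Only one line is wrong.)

The second line

Line 1: golden(2) + bark(1) = 3 ✓
Line 2: shallow(2) + thunderstorm(3) + descends(2) = 7 (expected 8)
Line 3: impossible(4) + doorway(2) = 6 ✓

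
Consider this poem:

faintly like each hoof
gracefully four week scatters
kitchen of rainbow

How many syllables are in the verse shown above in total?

Line 1: "faintly like each hoof": 2+1+1+1 = 5
Line 2: "gracefully four week scatters": 3+1+1+2 = 7
Line 3: "kitchen of rainbow": 2+1+2 = 5
Total: 5 + 7 + 5 = 17

17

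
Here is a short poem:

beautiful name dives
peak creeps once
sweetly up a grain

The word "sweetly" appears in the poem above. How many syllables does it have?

2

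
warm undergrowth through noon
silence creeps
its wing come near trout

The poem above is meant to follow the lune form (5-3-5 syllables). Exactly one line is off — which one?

Line 1

Line 1: "warm undergrowth through noon": 1+3+1+1 = 6 (expected 5)
Line 2: "silence creeps": 2+1 = 3 ✓
Line 3: "its wing come near trout": 1+1+1+1+1 = 5 ✓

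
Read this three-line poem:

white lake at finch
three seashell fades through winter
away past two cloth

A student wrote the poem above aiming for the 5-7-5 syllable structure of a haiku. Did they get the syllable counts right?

No

Line 1: "white lake at finch": 1+1+1+1 = 4 (expected 5)
Line 2: "three seashell fades through winter": 1+2+1+1+2 = 7 ✓
Line 3: "away past two cloth": 2+1+1+1 = 5 ✓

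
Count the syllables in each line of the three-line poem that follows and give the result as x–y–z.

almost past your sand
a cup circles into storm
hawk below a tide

Line 1: almost(2) + past(1) + your(1) + sand(1) = 5
Line 2: a(1) + cup(1) + circles(2) + into(2) + storm(1) = 7
Line 3: hawk(1) + below(2) + a(1) + tide(1) = 5

5–7–5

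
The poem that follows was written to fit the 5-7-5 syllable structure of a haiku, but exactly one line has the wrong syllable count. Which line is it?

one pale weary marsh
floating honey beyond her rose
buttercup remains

Line 1: "one pale weary marsh": 1+1+2+1 = 5 ✓
Line 2: "floating honey beyond her rose": 2+2+2+1+1 = 8 (expected 7)
Line 3: "buttercup remains": 3+2 = 5 ✓

Line 2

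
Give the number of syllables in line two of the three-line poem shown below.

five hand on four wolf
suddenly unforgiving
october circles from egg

Line two: suddenly (3), unforgiving (4) → 7

7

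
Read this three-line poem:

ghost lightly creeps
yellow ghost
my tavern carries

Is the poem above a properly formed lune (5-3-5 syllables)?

No

Line 1: ghost(1) + lightly(2) + creeps(1) = 4 (expected 5)
Line 2: yellow(2) + ghost(1) = 3 ✓
Line 3: my(1) + tavern(2) + carries(2) = 5 ✓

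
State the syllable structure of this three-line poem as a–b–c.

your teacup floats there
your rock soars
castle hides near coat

Line 1: your (1), teacup (2), floats (1), there (1) → 5
Line 2: your (1), rock (1), soars (1) → 3
Line 3: castle (2), hides (1), near (1), coat (1) → 5

5–3–5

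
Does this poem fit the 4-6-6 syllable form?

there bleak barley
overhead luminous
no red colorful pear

Yes

Line 1: there (1), bleak (1), barley (2) → 4 ✓
Line 2: overhead (3), luminous (3) → 6 ✓
Line 3: no (1), red (1), colorful (3), pear (1) → 6 ✓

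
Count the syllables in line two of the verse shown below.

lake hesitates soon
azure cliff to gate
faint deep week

5

Line two: azure (2), cliff (1), to (1), gate (1) → 5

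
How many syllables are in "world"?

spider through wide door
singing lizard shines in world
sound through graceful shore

"world" has 1 syllable.

1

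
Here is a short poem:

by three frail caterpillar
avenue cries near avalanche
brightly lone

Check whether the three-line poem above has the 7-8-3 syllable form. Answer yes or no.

Yes

Line 1: "by three frail caterpillar": 1+1+1+4 = 7 ✓
Line 2: "avenue cries near avalanche": 3+1+1+3 = 8 ✓
Line 3: "brightly lone": 2+1 = 3 ✓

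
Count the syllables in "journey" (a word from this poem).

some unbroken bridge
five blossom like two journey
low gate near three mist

2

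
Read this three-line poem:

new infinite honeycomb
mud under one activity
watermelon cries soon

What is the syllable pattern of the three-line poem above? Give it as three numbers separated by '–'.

Line 1: new(1) + infinite(3) + honeycomb(3) = 7
Line 2: mud(1) + under(2) + one(1) + activity(4) = 8
Line 3: watermelon(4) + cries(1) + soon(1) = 6

7–8–6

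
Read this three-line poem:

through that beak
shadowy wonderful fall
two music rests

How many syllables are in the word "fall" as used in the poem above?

1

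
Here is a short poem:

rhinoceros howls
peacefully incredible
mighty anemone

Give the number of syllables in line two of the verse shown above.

7

Line two: peacefully(3) + incredible(4) = 7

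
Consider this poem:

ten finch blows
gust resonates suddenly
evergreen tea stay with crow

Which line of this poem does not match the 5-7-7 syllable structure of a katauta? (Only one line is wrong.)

Line 1: ten (1), finch (1), blows (1) → 3 (expected 5)
Line 2: gust (1), resonates (3), suddenly (3) → 7 ✓
Line 3: evergreen (3), tea (1), stay (1), with (1), crow (1) → 7 ✓

Line 1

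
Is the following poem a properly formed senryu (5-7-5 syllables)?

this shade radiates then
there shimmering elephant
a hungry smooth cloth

No

Line 1: this(1) + shade(1) + radiates(3) + then(1) = 6 (expected 5)
Line 2: there(1) + shimmering(3) + elephant(3) = 7 ✓
Line 3: a(1) + hungry(2) + smooth(1) + cloth(1) = 5 ✓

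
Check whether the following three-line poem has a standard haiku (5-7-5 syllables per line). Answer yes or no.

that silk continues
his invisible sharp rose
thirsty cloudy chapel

Line 1: that(1) + silk(1) + continues(3) = 5 ✓
Line 2: his(1) + invisible(4) + sharp(1) + rose(1) = 7 ✓
Line 3: thirsty(2) + cloudy(2) + chapel(2) = 6 (expected 5)

No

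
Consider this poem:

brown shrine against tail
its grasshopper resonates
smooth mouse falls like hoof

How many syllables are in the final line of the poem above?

5

The final line: smooth(1) + mouse(1) + falls(1) + like(1) + hoof(1) = 5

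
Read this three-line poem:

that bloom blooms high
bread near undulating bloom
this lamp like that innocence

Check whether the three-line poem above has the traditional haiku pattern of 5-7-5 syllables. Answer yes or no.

No

Line 1: "that bloom blooms high": 1+1+1+1 = 4 (expected 5)
Line 2: "bread near undulating bloom": 1+1+4+1 = 7 ✓
Line 3: "this lamp like that innocence": 1+1+1+1+3 = 7 (expected 5)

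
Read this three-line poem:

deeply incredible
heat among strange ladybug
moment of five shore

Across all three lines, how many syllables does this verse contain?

Line 1: "deeply incredible": 2+4 = 6
Line 2: "heat among strange ladybug": 1+2+1+3 = 7
Line 3: "moment of five shore": 2+1+1+1 = 5
Total: 6 + 7 + 5 = 18

18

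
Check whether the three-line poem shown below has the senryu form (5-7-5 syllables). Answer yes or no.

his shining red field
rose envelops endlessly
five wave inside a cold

Line 1: "his shining red field": 1+2+1+1 = 5 ✓
Line 2: "rose envelops endlessly": 1+3+3 = 7 ✓
Line 3: "five wave inside a cold": 1+1+2+1+1 = 6 (expected 5)

No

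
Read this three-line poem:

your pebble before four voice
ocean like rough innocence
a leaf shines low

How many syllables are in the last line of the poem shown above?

The last line: "a leaf shines low": 1+1+1+1 = 4

4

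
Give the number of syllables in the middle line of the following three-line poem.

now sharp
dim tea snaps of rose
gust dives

5

The middle line: "dim tea snaps of rose": 1+1+1+1+1 = 5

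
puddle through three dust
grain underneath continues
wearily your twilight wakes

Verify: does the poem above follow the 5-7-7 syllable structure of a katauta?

Yes

Line 1: puddle (2), through (1), three (1), dust (1) → 5 ✓
Line 2: grain (1), underneath (3), continues (3) → 7 ✓
Line 3: wearily (3), your (1), twilight (2), wakes (1) → 7 ✓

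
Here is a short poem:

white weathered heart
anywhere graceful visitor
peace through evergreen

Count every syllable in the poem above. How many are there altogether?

Line 1: "white weathered heart": 1+2+1 = 4
Line 2: "anywhere graceful visitor": 3+2+3 = 8
Line 3: "peace through evergreen": 1+1+3 = 5
Total: 4 + 8 + 5 = 17

17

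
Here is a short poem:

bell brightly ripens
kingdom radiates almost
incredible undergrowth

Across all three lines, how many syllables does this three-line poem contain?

19

Line 1: bell(1) + brightly(2) + ripens(2) = 5
Line 2: kingdom(2) + radiates(3) + almost(2) = 7
Line 3: incredible(4) + undergrowth(3) = 7
Total: 5 + 7 + 7 = 19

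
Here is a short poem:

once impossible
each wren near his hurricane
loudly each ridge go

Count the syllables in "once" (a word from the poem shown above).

1

"once" has 1 syllable.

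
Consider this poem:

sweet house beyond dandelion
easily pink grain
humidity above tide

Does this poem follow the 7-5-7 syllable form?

No

Line 1: "sweet house beyond dandelion": 1+1+2+4 = 8 (expected 7)
Line 2: "easily pink grain": 3+1+1 = 5 ✓
Line 3: "humidity above tide": 4+2+1 = 7 ✓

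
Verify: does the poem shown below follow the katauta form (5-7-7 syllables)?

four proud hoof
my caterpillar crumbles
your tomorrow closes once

No

Line 1: four(1) + proud(1) + hoof(1) = 3 (expected 5)
Line 2: my(1) + caterpillar(4) + crumbles(2) = 7 ✓
Line 3: your(1) + tomorrow(3) + closes(2) + once(1) = 7 ✓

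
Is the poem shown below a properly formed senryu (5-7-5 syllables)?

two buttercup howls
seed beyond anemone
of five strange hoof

No

Line 1: two(1) + buttercup(3) + howls(1) = 5 ✓
Line 2: seed(1) + beyond(2) + anemone(4) = 7 ✓
Line 3: of(1) + five(1) + strange(1) + hoof(1) = 4 (expected 5)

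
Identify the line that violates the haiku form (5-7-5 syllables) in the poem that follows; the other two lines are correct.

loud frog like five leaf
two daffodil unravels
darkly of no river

The third line

Line 1: loud (1), frog (1), like (1), five (1), leaf (1) → 5 ✓
Line 2: two (1), daffodil (3), unravels (3) → 7 ✓
Line 3: darkly (2), of (1), no (1), river (2) → 6 (expected 5)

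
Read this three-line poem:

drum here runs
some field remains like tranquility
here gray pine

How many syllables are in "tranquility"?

4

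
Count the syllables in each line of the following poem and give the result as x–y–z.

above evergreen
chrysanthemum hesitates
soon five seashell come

5–7–5

Line 1: above(2) + evergreen(3) = 5
Line 2: chrysanthemum(4) + hesitates(3) = 7
Line 3: soon(1) + five(1) + seashell(2) + come(1) = 5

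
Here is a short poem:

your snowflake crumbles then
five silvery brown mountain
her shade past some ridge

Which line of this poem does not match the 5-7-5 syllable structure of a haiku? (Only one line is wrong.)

Line 1: your (1), snowflake (2), crumbles (2), then (1) → 6 (expected 5)
Line 2: five (1), silvery (3), brown (1), mountain (2) → 7 ✓
Line 3: her (1), shade (1), past (1), some (1), ridge (1) → 5 ✓

The first line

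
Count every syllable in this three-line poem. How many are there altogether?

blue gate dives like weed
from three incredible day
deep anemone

17

Line 1: blue (1), gate (1), dives (1), like (1), weed (1) → 5
Line 2: from (1), three (1), incredible (4), day (1) → 7
Line 3: deep (1), anemone (4) → 5
Total: 5 + 7 + 5 = 17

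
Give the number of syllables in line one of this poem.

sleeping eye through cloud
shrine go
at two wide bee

5

Line one: "sleeping eye through cloud": 2+1+1+1 = 5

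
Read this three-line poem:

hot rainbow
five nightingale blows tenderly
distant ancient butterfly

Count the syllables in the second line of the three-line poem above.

8

The second line: five(1) + nightingale(3) + blows(1) + tenderly(3) = 8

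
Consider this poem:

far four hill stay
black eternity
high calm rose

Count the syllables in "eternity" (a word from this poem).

4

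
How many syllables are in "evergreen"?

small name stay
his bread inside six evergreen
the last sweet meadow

"evergreen" has 3 syllables.

3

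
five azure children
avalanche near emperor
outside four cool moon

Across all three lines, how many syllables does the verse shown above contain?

Line 1: five(1) + azure(2) + children(2) = 5
Line 2: avalanche(3) + near(1) + emperor(3) = 7
Line 3: outside(2) + four(1) + cool(1) + moon(1) = 5
Total: 5 + 7 + 5 = 17

17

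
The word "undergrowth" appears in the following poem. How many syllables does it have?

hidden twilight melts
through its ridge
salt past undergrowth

3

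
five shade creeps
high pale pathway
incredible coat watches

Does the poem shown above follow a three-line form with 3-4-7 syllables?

Yes

Line 1: five (1), shade (1), creeps (1) → 3 ✓
Line 2: high (1), pale (1), pathway (2) → 4 ✓
Line 3: incredible (4), coat (1), watches (2) → 7 ✓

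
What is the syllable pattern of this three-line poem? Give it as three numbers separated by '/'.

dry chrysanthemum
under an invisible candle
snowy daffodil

Line 1: "dry chrysanthemum": 1+4 = 5
Line 2: "under an invisible candle": 2+1+4+2 = 9
Line 3: "snowy daffodil": 2+3 = 5

5/9/5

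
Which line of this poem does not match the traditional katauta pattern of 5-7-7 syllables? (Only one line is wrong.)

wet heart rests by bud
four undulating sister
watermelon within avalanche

Line 3

Line 1: "wet heart rests by bud": 1+1+1+1+1 = 5 ✓
Line 2: "four undulating sister": 1+4+2 = 7 ✓
Line 3: "watermelon within avalanche": 4+2+3 = 9 (expected 7)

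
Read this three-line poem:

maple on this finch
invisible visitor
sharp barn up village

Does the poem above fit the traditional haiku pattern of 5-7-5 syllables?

Yes

Line 1: maple(2) + on(1) + this(1) + finch(1) = 5 ✓
Line 2: invisible(4) + visitor(3) = 7 ✓
Line 3: sharp(1) + barn(1) + up(1) + village(2) = 5 ✓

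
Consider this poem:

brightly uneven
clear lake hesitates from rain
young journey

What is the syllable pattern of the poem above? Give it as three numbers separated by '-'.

5-7-3

Line 1: brightly (2), uneven (3) → 5
Line 2: clear (1), lake (1), hesitates (3), from (1), rain (1) → 7
Line 3: young (1), journey (2) → 3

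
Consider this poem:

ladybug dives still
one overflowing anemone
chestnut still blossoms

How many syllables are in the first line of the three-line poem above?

The first line: ladybug (3), dives (1), still (1) → 5

5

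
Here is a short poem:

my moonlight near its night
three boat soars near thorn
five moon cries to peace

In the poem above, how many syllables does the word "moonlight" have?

"moonlight" has 2 syllables.

2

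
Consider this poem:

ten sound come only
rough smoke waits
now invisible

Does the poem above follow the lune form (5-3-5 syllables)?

Line 1: ten(1) + sound(1) + come(1) + only(2) = 5 ✓
Line 2: rough(1) + smoke(1) + waits(1) = 3 ✓
Line 3: now(1) + invisible(4) = 5 ✓

Yes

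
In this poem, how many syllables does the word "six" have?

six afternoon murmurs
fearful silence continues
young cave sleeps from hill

1

"six" has 1 syllable.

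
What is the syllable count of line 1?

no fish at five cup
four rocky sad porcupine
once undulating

5

Line 1: no(1) + fish(1) + at(1) + five(1) + cup(1) = 5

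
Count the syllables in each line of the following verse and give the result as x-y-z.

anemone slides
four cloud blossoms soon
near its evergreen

Line 1: anemone(4) + slides(1) = 5
Line 2: four(1) + cloud(1) + blossoms(2) + soon(1) = 5
Line 3: near(1) + its(1) + evergreen(3) = 5

5-5-5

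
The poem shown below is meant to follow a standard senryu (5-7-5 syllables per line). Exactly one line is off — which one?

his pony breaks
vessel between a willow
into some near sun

The first line

Line 1: his(1) + pony(2) + breaks(1) = 4 (expected 5)
Line 2: vessel(2) + between(2) + a(1) + willow(2) = 7 ✓
Line 3: into(2) + some(1) + near(1) + sun(1) = 5 ✓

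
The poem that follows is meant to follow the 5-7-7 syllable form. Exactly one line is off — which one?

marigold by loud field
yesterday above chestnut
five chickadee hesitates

Line 1

Line 1: marigold(3) + by(1) + loud(1) + field(1) = 6 (expected 5)
Line 2: yesterday(3) + above(2) + chestnut(2) = 7 ✓
Line 3: five(1) + chickadee(3) + hesitates(3) = 7 ✓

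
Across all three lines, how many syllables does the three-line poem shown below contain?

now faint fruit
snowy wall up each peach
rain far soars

Line 1: "now faint fruit": 1+1+1 = 3
Line 2: "snowy wall up each peach": 2+1+1+1+1 = 6
Line 3: "rain far soars": 1+1+1 = 3
Total: 3 + 6 + 3 = 12

12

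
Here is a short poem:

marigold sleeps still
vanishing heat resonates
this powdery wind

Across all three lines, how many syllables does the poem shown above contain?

17

Line 1: marigold(3) + sleeps(1) + still(1) = 5
Line 2: vanishing(3) + heat(1) + resonates(3) = 7
Line 3: this(1) + powdery(3) + wind(1) = 5
Total: 5 + 7 + 5 = 17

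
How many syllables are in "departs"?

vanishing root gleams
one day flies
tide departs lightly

2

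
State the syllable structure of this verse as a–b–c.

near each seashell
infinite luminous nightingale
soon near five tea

Line 1: "near each seashell": 1+1+2 = 4
Line 2: "infinite luminous nightingale": 3+3+3 = 9
Line 3: "soon near five tea": 1+1+1+1 = 4

4–9–4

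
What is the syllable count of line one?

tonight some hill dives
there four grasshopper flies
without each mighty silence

5

Line one: tonight(2) + some(1) + hill(1) + dives(1) = 5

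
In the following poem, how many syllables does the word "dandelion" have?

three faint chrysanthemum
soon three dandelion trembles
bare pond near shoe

4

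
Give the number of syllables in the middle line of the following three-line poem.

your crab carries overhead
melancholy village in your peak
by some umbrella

The middle line: "melancholy village in your peak": 4+2+1+1+1 = 9

9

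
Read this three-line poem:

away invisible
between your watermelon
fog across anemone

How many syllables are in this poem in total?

20

Line 1: "away invisible": 2+4 = 6
Line 2: "between your watermelon": 2+1+4 = 7
Line 3: "fog across anemone": 1+2+4 = 7
Total: 6 + 7 + 7 = 20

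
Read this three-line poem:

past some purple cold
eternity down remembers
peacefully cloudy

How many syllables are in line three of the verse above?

5

Line three: "peacefully cloudy": 3+2 = 5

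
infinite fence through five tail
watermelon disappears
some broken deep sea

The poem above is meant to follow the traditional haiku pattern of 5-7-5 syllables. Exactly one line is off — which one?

The first line

Line 1: infinite(3) + fence(1) + through(1) + five(1) + tail(1) = 7 (expected 5)
Line 2: watermelon(4) + disappears(3) = 7 ✓
Line 3: some(1) + broken(2) + deep(1) + sea(1) = 5 ✓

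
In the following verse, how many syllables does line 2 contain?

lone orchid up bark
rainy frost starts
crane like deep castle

4

Line 2: rainy (2), frost (1), starts (1) → 4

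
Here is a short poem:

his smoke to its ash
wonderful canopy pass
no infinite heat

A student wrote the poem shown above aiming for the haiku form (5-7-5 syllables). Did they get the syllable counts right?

Line 1: his (1), smoke (1), to (1), its (1), ash (1) → 5 ✓
Line 2: wonderful (3), canopy (3), pass (1) → 7 ✓
Line 3: no (1), infinite (3), heat (1) → 5 ✓

Yes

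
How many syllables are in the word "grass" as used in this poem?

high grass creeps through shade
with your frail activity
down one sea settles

1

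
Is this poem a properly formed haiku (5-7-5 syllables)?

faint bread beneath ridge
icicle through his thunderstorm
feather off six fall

Line 1: faint(1) + bread(1) + beneath(2) + ridge(1) = 5 ✓
Line 2: icicle(3) + through(1) + his(1) + thunderstorm(3) = 8 (expected 7)
Line 3: feather(2) + off(1) + six(1) + fall(1) = 5 ✓

No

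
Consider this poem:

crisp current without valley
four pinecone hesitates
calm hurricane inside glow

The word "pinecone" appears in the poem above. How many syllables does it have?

"pinecone" has 2 syllables.

2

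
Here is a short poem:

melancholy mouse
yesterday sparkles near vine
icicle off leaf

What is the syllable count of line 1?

Line 1: "melancholy mouse": 4+1 = 5

5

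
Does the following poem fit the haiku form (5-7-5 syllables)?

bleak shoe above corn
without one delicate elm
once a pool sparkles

Yes

Line 1: bleak (1), shoe (1), above (2), corn (1) → 5 ✓
Line 2: without (2), one (1), delicate (3), elm (1) → 7 ✓
Line 3: once (1), a (1), pool (1), sparkles (2) → 5 ✓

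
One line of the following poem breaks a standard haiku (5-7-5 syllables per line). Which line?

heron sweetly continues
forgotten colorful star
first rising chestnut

Line 1

Line 1: heron (2), sweetly (2), continues (3) → 7 (expected 5)
Line 2: forgotten (3), colorful (3), star (1) → 7 ✓
Line 3: first (1), rising (2), chestnut (2) → 5 ✓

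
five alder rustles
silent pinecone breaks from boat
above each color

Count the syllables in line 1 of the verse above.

Line 1: five (1), alder (2), rustles (2) → 5

5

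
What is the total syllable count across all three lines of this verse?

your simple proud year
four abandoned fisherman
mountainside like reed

Line 1: "your simple proud year": 1+2+1+1 = 5
Line 2: "four abandoned fisherman": 1+3+3 = 7
Line 3: "mountainside like reed": 3+1+1 = 5
Total: 5 + 7 + 5 = 17

17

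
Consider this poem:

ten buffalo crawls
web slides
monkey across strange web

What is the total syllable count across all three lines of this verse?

Line 1: ten (1), buffalo (3), crawls (1) → 5
Line 2: web (1), slides (1) → 2
Line 3: monkey (2), across (2), strange (1), web (1) → 6
Total: 5 + 2 + 6 = 13

13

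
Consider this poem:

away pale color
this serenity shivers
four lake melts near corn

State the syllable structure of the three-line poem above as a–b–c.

Line 1: "away pale color": 2+1+2 = 5
Line 2: "this serenity shivers": 1+4+2 = 7
Line 3: "four lake melts near corn": 1+1+1+1+1 = 5

5–7–5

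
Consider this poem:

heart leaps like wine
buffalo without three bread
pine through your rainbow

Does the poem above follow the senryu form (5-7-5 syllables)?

No

Line 1: "heart leaps like wine": 1+1+1+1 = 4 (expected 5)
Line 2: "buffalo without three bread": 3+2+1+1 = 7 ✓
Line 3: "pine through your rainbow": 1+1+1+2 = 5 ✓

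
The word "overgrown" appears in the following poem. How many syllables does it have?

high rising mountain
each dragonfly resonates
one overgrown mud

3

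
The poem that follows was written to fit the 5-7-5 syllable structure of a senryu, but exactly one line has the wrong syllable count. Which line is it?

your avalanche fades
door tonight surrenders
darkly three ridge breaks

Line 1: your (1), avalanche (3), fades (1) → 5 ✓
Line 2: door (1), tonight (2), surrenders (3) → 6 (expected 7)
Line 3: darkly (2), three (1), ridge (1), breaks (1) → 5 ✓

Line 2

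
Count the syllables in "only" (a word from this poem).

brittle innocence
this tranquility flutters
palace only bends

2

"only" has 2 syllables.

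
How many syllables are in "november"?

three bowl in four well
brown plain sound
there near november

"november" has 3 syllables.

3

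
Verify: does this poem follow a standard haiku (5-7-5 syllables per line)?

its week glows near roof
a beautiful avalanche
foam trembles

Line 1: "its week glows near roof": 1+1+1+1+1 = 5 ✓
Line 2: "a beautiful avalanche": 1+3+3 = 7 ✓
Line 3: "foam trembles": 1+2 = 3 (expected 5)

No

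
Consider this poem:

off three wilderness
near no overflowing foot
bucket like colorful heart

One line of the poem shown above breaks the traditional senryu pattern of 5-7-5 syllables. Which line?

Line 1: "off three wilderness": 1+1+3 = 5 ✓
Line 2: "near no overflowing foot": 1+1+4+1 = 7 ✓
Line 3: "bucket like colorful heart": 2+1+3+1 = 7 (expected 5)

Line 3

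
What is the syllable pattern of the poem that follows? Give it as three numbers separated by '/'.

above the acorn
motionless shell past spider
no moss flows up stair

5/7/5

Line 1: above(2) + the(1) + acorn(2) = 5
Line 2: motionless(3) + shell(1) + past(1) + spider(2) = 7
Line 3: no(1) + moss(1) + flows(1) + up(1) + stair(1) = 5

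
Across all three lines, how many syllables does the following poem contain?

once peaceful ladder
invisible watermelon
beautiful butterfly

Line 1: "once peaceful ladder": 1+2+2 = 5
Line 2: "invisible watermelon": 4+4 = 8
Line 3: "beautiful butterfly": 3+3 = 6
Total: 5 + 8 + 6 = 19

19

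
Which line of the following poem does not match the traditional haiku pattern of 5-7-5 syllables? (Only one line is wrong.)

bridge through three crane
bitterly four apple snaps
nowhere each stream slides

Line 1

Line 1: bridge(1) + through(1) + three(1) + crane(1) = 4 (expected 5)
Line 2: bitterly(3) + four(1) + apple(2) + snaps(1) = 7 ✓
Line 3: nowhere(2) + each(1) + stream(1) + slides(1) = 5 ✓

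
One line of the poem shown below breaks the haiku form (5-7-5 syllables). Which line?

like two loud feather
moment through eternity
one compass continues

The third line

Line 1: "like two loud feather": 1+1+1+2 = 5 ✓
Line 2: "moment through eternity": 2+1+4 = 7 ✓
Line 3: "one compass continues": 1+2+3 = 6 (expected 5)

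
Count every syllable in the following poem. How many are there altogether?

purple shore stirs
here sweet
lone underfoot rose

11

Line 1: purple(2) + shore(1) + stirs(1) = 4
Line 2: here(1) + sweet(1) = 2
Line 3: lone(1) + underfoot(3) + rose(1) = 5
Total: 4 + 2 + 5 = 11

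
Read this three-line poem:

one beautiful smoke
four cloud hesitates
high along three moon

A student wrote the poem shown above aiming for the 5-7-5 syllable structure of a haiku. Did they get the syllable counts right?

Line 1: one(1) + beautiful(3) + smoke(1) = 5 ✓
Line 2: four(1) + cloud(1) + hesitates(3) = 5 (expected 7)
Line 3: high(1) + along(2) + three(1) + moon(1) = 5 ✓

No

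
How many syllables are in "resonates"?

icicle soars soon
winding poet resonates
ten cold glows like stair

3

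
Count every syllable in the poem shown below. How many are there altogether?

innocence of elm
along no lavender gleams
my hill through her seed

17

Line 1: innocence(3) + of(1) + elm(1) = 5
Line 2: along(2) + no(1) + lavender(3) + gleams(1) = 7
Line 3: my(1) + hill(1) + through(1) + her(1) + seed(1) = 5
Total: 5 + 7 + 5 = 17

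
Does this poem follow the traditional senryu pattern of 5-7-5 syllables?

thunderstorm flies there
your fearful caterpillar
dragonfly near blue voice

Line 1: thunderstorm (3), flies (1), there (1) → 5 ✓
Line 2: your (1), fearful (2), caterpillar (4) → 7 ✓
Line 3: dragonfly (3), near (1), blue (1), voice (1) → 6 (expected 5)

No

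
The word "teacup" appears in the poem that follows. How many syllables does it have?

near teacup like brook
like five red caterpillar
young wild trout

"teacup" has 2 syllables.

2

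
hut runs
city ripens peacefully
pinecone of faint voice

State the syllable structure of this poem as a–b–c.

Line 1: "hut runs": 1+1 = 2
Line 2: "city ripens peacefully": 2+2+3 = 7
Line 3: "pinecone of faint voice": 2+1+1+1 = 5

2–7–5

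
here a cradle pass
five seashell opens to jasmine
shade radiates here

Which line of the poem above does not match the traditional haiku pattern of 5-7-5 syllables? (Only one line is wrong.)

Line 1: "here a cradle pass": 1+1+2+1 = 5 ✓
Line 2: "five seashell opens to jasmine": 1+2+2+1+2 = 8 (expected 7)
Line 3: "shade radiates here": 1+3+1 = 5 ✓

Line 2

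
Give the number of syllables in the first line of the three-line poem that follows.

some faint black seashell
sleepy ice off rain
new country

5

The first line: some(1) + faint(1) + black(1) + seashell(2) = 5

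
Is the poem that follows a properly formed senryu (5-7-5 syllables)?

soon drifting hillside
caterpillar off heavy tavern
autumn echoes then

Line 1: soon (1), drifting (2), hillside (2) → 5 ✓
Line 2: caterpillar (4), off (1), heavy (2), tavern (2) → 9 (expected 7)
Line 3: autumn (2), echoes (2), then (1) → 5 ✓

No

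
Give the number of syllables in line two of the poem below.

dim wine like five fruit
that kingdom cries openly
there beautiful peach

Line two: that (1), kingdom (2), cries (1), openly (3) → 7

7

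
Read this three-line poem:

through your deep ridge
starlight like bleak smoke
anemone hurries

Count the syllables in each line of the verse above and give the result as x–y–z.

4–5–6

Line 1: through (1), your (1), deep (1), ridge (1) → 4
Line 2: starlight (2), like (1), bleak (1), smoke (1) → 5
Line 3: anemone (4), hurries (2) → 6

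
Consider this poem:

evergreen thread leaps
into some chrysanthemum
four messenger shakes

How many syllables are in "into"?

"into" has 2 syllables.

2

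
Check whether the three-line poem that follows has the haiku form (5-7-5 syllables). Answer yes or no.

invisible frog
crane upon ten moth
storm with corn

Line 1: invisible (4), frog (1) → 5 ✓
Line 2: crane (1), upon (2), ten (1), moth (1) → 5 (expected 7)
Line 3: storm (1), with (1), corn (1) → 3 (expected 5)

No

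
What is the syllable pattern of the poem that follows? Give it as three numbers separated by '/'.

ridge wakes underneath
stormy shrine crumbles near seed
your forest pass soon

5/7/5

Line 1: ridge (1), wakes (1), underneath (3) → 5
Line 2: stormy (2), shrine (1), crumbles (2), near (1), seed (1) → 7
Line 3: your (1), forest (2), pass (1), soon (1) → 5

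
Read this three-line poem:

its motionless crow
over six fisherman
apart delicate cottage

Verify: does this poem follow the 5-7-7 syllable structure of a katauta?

Line 1: its (1), motionless (3), crow (1) → 5 ✓
Line 2: over (2), six (1), fisherman (3) → 6 (expected 7)
Line 3: apart (2), delicate (3), cottage (2) → 7 ✓

No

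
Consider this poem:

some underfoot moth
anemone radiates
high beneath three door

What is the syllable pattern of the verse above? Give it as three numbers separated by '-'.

Line 1: "some underfoot moth": 1+3+1 = 5
Line 2: "anemone radiates": 4+3 = 7
Line 3: "high beneath three door": 1+2+1+1 = 5

5-7-5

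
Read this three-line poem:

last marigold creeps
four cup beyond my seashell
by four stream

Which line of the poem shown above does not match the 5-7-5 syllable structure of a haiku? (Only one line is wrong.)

The third line

Line 1: "last marigold creeps": 1+3+1 = 5 ✓
Line 2: "four cup beyond my seashell": 1+1+2+1+2 = 7 ✓
Line 3: "by four stream": 1+1+1 = 3 (expected 5)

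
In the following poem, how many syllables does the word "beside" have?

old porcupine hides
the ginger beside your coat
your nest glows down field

"beside" has 2 syllables.

2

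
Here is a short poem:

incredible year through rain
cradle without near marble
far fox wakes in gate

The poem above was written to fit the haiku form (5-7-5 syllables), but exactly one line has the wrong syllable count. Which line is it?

The first line

Line 1: "incredible year through rain": 4+1+1+1 = 7 (expected 5)
Line 2: "cradle without near marble": 2+2+1+2 = 7 ✓
Line 3: "far fox wakes in gate": 1+1+1+1+1 = 5 ✓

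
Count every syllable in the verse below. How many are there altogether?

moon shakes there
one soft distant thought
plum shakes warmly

12

Line 1: moon (1), shakes (1), there (1) → 3
Line 2: one (1), soft (1), distant (2), thought (1) → 5
Line 3: plum (1), shakes (1), warmly (2) → 4
Total: 3 + 5 + 4 = 12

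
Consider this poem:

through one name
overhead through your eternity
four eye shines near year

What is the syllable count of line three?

5

Line three: four(1) + eye(1) + shines(1) + near(1) + year(1) = 5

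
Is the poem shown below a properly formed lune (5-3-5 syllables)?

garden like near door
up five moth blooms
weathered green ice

Line 1: garden (2), like (1), near (1), door (1) → 5 ✓
Line 2: up (1), five (1), moth (1), blooms (1) → 4 (expected 3)
Line 3: weathered (2), green (1), ice (1) → 4 (expected 5)

No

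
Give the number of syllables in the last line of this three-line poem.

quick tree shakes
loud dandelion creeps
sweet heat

The last line: "sweet heat": 1+1 = 2

2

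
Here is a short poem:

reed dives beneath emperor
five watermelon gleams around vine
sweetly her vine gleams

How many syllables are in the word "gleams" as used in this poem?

"gleams" has 1 syllable.

1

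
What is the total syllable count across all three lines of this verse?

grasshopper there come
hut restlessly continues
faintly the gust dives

17

Line 1: grasshopper (3), there (1), come (1) → 5
Line 2: hut (1), restlessly (3), continues (3) → 7
Line 3: faintly (2), the (1), gust (1), dives (1) → 5
Total: 5 + 7 + 5 = 17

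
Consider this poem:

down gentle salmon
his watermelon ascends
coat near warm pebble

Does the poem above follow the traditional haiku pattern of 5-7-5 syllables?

Line 1: down (1), gentle (2), salmon (2) → 5 ✓
Line 2: his (1), watermelon (4), ascends (2) → 7 ✓
Line 3: coat (1), near (1), warm (1), pebble (2) → 5 ✓

Yes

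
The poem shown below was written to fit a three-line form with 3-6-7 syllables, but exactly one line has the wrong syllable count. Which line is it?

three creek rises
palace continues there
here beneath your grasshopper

The first line

Line 1: three (1), creek (1), rises (2) → 4 (expected 3)
Line 2: palace (2), continues (3), there (1) → 6 ✓
Line 3: here (1), beneath (2), your (1), grasshopper (3) → 7 ✓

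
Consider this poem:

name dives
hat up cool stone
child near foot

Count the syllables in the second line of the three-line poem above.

The second line: hat(1) + up(1) + cool(1) + stone(1) = 4

4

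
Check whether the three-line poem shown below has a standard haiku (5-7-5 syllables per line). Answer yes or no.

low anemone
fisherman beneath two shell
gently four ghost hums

Yes

Line 1: low(1) + anemone(4) = 5 ✓
Line 2: fisherman(3) + beneath(2) + two(1) + shell(1) = 7 ✓
Line 3: gently(2) + four(1) + ghost(1) + hums(1) = 5 ✓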